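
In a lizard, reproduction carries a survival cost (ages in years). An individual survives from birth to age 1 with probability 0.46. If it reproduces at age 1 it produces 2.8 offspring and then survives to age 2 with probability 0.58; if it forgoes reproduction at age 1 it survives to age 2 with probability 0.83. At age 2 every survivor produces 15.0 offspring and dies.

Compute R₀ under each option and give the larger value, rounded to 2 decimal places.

breed at age 1: R₀ = 0.46 × (2.8 + 0.58 × 15.0) = 0.46 × 11.5000 = 5.2900
delay to age 2: R₀ = 0.46 × (0.83 × 15.0) = 0.46 × 12.4500 = 5.7270
Higher: delay to age 2 (5.7270).

5.73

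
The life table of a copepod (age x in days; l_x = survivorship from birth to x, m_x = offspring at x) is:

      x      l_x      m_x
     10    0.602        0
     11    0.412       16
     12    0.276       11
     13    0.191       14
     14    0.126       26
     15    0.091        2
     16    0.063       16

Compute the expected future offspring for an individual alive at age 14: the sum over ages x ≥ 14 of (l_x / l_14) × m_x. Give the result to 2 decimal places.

35.44

l_14 = 0.126. Conditional survival from age 14 to x is l_x / l_14.
  x=14: (0.126/0.126) × 26 = 26.0000
  x=15: (0.091/0.126) × 2 = 1.4444
  x=16: (0.063/0.126) × 16 = 8.0000
Sum = 26.0000 + 1.4444 + 8.0000 = 35.4444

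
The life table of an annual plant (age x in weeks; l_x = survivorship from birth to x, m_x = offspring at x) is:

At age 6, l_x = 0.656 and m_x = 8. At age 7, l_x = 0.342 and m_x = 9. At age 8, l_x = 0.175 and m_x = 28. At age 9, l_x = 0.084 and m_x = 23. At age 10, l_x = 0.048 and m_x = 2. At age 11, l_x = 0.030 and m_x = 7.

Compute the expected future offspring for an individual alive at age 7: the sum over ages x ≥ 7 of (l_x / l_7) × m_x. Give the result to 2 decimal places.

29.87

l_7 = 0.342. Conditional survival from age 7 to x is l_x / l_7.
  x=7: (0.342/0.342) × 9 = 9.0000
  x=8: (0.175/0.342) × 28 = 14.3275
  x=9: (0.084/0.342) × 23 = 5.6491
  x=10: (0.048/0.342) × 2 = 0.2807
  x=11: (0.030/0.342) × 7 = 0.6140
Sum = 9.0000 + 14.3275 + 5.6491 + 0.2807 + 0.6140 = 29.8713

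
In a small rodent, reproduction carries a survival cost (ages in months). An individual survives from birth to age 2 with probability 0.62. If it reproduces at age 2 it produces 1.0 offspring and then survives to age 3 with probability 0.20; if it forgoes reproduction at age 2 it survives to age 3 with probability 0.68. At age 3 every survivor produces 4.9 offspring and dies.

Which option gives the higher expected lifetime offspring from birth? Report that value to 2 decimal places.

breed at age 2: R₀ = 0.62 × (1.0 + 0.20 × 4.9) = 0.62 × 1.9800 = 1.2276
delay to age 3: R₀ = 0.62 × (0.68 × 4.9) = 0.62 × 3.3320 = 2.0658
Higher: delay to age 3 (2.0658).

2.07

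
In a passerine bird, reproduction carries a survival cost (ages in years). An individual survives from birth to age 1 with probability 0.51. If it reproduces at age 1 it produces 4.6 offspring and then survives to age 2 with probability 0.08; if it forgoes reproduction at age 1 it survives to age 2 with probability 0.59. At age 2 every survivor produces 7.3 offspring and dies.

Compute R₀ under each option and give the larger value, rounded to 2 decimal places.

2.64

breed at age 1: R₀ = 0.51 × (4.6 + 0.08 × 7.3) = 0.51 × 5.1840 = 2.6438
delay to age 2: R₀ = 0.51 × (0.59 × 7.3) = 0.51 × 4.3070 = 2.1966
Higher: breed at age 1 (2.6438).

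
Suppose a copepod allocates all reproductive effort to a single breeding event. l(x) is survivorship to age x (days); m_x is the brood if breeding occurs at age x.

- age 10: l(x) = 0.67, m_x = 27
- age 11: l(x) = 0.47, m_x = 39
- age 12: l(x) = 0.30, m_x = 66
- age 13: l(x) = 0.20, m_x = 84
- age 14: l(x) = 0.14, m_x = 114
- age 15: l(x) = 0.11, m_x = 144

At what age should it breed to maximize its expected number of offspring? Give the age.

Expected offspring if breeding at age x = l(x) × m_x:
  age 10: 0.67 × 27 = 18.090
  age 11: 0.47 × 39 = 18.330
  age 12: 0.30 × 66 = 19.800
  age 13: 0.20 × 84 = 16.800
  age 14: 0.14 × 114 = 15.960
  age 15: 0.11 × 144 = 15.840
Maximum at age 12 (19.800).

12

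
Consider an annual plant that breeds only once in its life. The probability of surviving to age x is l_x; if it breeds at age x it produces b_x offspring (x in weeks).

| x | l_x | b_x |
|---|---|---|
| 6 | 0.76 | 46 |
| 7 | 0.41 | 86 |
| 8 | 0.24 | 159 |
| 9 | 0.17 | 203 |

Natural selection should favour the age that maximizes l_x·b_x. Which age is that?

8

Expected offspring if breeding at age x = l_x × b_x:
  age 6: 0.76 × 46 = 34.960
  age 7: 0.41 × 86 = 35.260
  age 8: 0.24 × 159 = 38.160
  age 9: 0.17 × 203 = 34.510
Maximum at age 8 (38.160).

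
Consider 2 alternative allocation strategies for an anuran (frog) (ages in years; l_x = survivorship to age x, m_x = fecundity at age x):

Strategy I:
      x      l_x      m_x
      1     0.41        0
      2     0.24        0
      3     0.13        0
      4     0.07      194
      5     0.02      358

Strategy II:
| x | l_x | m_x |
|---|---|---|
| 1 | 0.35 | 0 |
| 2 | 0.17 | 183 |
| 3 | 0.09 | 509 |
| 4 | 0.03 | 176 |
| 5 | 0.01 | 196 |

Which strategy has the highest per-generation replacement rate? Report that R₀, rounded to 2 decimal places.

Strategy I: R₀ = 0.41×0 + 0.24×0 + 0.13×0 + 0.07×194 + 0.02×358 = 20.7400
Strategy II: R₀ = 0.35×0 + 0.17×183 + 0.09×509 + 0.03×176 + 0.01×196 = 84.1600
Highest R₀: strategy II with 84.1600.

84.16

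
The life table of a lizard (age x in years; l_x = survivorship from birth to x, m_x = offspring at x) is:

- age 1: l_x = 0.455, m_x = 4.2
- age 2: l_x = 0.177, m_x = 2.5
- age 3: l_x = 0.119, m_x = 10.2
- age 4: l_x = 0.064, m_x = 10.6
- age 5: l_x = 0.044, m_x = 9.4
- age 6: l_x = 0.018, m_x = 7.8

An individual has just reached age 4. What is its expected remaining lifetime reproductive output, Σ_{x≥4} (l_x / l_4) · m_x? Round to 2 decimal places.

l_4 = 0.064. Conditional survival from age 4 to x is l_x / l_4.
  x=4: (0.064/0.064) × 10.6 = 10.6000
  x=5: (0.044/0.064) × 9.4 = 6.4625
  x=6: (0.018/0.064) × 7.8 = 2.1938
Sum = 10.6000 + 6.4625 + 2.1938 = 19.2563

19.26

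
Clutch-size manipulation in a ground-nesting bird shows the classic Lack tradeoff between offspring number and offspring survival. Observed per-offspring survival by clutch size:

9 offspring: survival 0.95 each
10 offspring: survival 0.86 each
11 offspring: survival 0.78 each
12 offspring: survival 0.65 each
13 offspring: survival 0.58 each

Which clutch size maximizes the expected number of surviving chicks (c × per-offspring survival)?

10

Expected surviving chicks = c × s(c):
  c=9: 9 × 0.95 = 8.550
  c=10: 10 × 0.86 = 8.600
  c=11: 11 × 0.78 = 8.580
  c=12: 12 × 0.65 = 7.800
  c=13: 13 × 0.58 = 7.540
Maximum at c = 10 (8.600 surviving chicks).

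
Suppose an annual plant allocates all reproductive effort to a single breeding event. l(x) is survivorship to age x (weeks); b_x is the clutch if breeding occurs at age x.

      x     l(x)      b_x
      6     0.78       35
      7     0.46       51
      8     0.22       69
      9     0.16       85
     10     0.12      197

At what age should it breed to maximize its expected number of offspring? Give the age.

Expected offspring if breeding at age x = l(x) × b_x:
  age 6: 0.78 × 35 = 27.300
  age 7: 0.46 × 51 = 23.460
  age 8: 0.22 × 69 = 15.180
  age 9: 0.16 × 85 = 13.600
  age 10: 0.12 × 197 = 23.640
Maximum at age 6 (27.300).

6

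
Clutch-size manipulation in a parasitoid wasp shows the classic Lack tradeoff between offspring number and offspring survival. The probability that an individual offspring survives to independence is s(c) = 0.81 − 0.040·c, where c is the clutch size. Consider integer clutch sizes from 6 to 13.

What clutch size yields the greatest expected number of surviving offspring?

Expected surviving offspring = c × s(c):
  c=6: 6 × 0.570 = 3.420
  c=7: 7 × 0.530 = 3.710
  c=8: 8 × 0.490 = 3.920
  c=9: 9 × 0.450 = 4.050
  c=10: 10 × 0.410 = 4.100
  c=11: 11 × 0.370 = 4.070
  c=12: 12 × 0.330 = 3.960
  c=13: 13 × 0.290 = 3.770
Maximum at c = 10 (4.100 surviving offspring).

10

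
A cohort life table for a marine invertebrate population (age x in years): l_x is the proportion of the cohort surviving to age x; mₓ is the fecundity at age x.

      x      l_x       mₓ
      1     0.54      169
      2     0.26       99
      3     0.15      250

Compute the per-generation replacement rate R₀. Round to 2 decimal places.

154.50

R₀ = Σ l_x mₓ:
  age 1: 0.54 × 169 = 91.2600
  age 2: 0.26 × 99 = 25.7400
  age 3: 0.15 × 250 = 37.5000
R₀ = 91.2600 + 25.7400 + 37.5000 = 154.5000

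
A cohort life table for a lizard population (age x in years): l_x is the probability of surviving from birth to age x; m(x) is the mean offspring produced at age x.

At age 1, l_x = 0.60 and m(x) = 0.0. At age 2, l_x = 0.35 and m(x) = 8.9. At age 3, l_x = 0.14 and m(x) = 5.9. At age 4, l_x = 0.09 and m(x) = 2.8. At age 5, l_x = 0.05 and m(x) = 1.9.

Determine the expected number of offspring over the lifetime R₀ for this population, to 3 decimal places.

4.288

R₀ = Σ l_x m(x):
  age 1: 0.60 × 0.0 = 0.0000
  age 2: 0.35 × 8.9 = 3.1150
  age 3: 0.14 × 5.9 = 0.8260
  age 4: 0.09 × 2.8 = 0.2520
  age 5: 0.05 × 1.9 = 0.0950
R₀ = 0.0000 + 3.1150 + 0.8260 + 0.2520 + 0.0950 = 4.2880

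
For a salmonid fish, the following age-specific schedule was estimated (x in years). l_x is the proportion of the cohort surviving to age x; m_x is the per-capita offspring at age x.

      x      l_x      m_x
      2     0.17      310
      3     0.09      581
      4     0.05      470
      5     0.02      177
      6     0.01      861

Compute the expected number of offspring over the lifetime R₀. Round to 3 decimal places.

140.640

R₀ = Σ l_x m_x:
  age 2: 0.17 × 310 = 52.7000
  age 3: 0.09 × 581 = 52.2900
  age 4: 0.05 × 470 = 23.5000
  age 5: 0.02 × 177 = 3.5400
  age 6: 0.01 × 861 = 8.6100
R₀ = 52.7000 + 52.2900 + 23.5000 + 3.5400 + 8.6100 = 140.6400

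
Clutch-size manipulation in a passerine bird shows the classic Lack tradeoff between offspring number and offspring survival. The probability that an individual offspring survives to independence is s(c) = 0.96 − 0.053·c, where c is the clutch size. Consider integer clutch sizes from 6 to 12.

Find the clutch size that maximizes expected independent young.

Expected independent young = c × s(c):
  c=6: 6 × 0.642 = 3.852
  c=7: 7 × 0.589 = 4.123
  c=8: 8 × 0.536 = 4.288
  c=9: 9 × 0.483 = 4.347
  c=10: 10 × 0.430 = 4.300
  c=11: 11 × 0.377 = 4.147
  c=12: 12 × 0.324 = 3.888
Maximum at c = 9 (4.347 independent young).

9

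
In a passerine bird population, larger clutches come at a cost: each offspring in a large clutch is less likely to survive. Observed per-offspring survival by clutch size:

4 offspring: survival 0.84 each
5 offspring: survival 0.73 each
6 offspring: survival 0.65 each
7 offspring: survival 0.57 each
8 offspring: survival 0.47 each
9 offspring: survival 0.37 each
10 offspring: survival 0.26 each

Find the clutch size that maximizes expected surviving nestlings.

Expected surviving nestlings = c × s(c):
  c=4: 4 × 0.84 = 3.360
  c=5: 5 × 0.73 = 3.650
  c=6: 6 × 0.65 = 3.900
  c=7: 7 × 0.57 = 3.990
  c=8: 8 × 0.47 = 3.760
  c=9: 9 × 0.37 = 3.330
  c=10: 10 × 0.26 = 2.600
Maximum at c = 7 (3.990 surviving nestlings).

7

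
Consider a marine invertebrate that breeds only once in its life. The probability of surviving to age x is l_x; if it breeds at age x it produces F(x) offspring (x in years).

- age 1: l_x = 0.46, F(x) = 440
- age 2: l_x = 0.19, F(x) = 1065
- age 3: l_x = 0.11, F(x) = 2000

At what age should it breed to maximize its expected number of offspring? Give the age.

Expected offspring if breeding at age x = l_x × F(x):
  age 1: 0.46 × 440 = 202.400
  age 2: 0.19 × 1065 = 202.350
  age 3: 0.11 × 2000 = 220.000
Maximum at age 3 (220.000).

3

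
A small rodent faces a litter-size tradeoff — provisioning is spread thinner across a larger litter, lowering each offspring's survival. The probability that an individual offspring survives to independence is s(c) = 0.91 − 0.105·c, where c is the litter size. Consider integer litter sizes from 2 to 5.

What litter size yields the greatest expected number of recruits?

4

Expected recruits = c × s(c):
  c=2: 2 × 0.700 = 1.400
  c=3: 3 × 0.595 = 1.785
  c=4: 4 × 0.490 = 1.960
  c=5: 5 × 0.385 = 1.925
Maximum at c = 4 (1.960 recruits).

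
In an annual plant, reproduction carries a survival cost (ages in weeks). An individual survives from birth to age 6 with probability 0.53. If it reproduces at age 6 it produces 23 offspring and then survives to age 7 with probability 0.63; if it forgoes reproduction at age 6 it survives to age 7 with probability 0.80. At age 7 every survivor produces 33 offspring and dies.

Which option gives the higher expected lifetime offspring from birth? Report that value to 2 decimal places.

breed at age 6: R₀ = 0.53 × (23 + 0.63 × 33) = 0.53 × 43.7900 = 23.2087
delay to age 7: R₀ = 0.53 × (0.80 × 33) = 0.53 × 26.4000 = 13.9920
Higher: breed at age 6 (23.2087).

23.21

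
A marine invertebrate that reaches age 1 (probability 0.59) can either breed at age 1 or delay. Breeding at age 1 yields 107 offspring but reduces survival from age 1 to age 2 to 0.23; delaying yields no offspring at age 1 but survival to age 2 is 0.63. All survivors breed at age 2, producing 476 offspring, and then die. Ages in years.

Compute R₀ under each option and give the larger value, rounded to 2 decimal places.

176.93

breed at age 1: R₀ = 0.59 × (107 + 0.23 × 476) = 0.59 × 216.4800 = 127.7232
delay to age 2: R₀ = 0.59 × (0.63 × 476) = 0.59 × 299.8800 = 176.9292
Higher: delay to age 2 (176.9292).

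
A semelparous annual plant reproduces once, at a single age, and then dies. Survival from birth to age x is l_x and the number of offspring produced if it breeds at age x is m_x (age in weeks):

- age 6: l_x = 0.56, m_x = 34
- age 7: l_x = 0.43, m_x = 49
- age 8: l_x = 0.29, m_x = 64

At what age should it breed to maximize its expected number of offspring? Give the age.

7

Expected offspring if breeding at age x = l_x × m_x:
  age 6: 0.56 × 34 = 19.040
  age 7: 0.43 × 49 = 21.070
  age 8: 0.29 × 64 = 18.560
Maximum at age 7 (21.070).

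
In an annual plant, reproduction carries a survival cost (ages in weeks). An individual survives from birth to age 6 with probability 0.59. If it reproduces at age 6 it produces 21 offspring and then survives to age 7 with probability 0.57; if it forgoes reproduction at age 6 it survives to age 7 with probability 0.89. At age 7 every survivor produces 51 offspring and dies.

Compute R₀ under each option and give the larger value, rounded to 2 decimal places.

29.54

breed at age 6: R₀ = 0.59 × (21 + 0.57 × 51) = 0.59 × 50.0700 = 29.5413
delay to age 7: R₀ = 0.59 × (0.89 × 51) = 0.59 × 45.3900 = 26.7801
Higher: breed at age 6 (29.5413).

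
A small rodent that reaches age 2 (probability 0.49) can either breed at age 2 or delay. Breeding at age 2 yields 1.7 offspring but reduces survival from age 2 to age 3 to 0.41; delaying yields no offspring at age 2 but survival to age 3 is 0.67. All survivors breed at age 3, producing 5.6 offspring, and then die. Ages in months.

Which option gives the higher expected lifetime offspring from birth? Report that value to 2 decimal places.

breed at age 2: R₀ = 0.49 × (1.7 + 0.41 × 5.6) = 0.49 × 3.9960 = 1.9580
delay to age 3: R₀ = 0.49 × (0.67 × 5.6) = 0.49 × 3.7520 = 1.8385
Higher: breed at age 2 (1.9580).

1.96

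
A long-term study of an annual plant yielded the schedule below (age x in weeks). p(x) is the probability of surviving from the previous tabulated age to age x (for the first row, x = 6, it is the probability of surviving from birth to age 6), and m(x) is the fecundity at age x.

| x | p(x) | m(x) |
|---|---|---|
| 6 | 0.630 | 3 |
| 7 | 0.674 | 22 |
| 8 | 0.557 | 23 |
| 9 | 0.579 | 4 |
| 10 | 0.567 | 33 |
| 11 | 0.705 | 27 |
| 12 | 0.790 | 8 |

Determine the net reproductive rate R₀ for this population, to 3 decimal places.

Survivorship from birth: l_x = p_6·p_7·…·p_x.
  l_6 = 0.63000
  l_7 = 0.42462
  l_8 = 0.23651
  l_9 = 0.13694
  l_10 = 0.07765
  l_11 = 0.05474
  l_12 = 0.04324
R₀ = Σ l_x m(x):
  age 6: 0.63000 × 3 = 1.8900
  age 7: 0.42462 × 22 = 9.3416
  age 8: 0.23651 × 23 = 5.4397
  age 9: 0.13694 × 4 = 0.5478
  age 10: 0.07765 × 33 = 2.5625
  age 11: 0.05474 × 27 = 1.4780
  age 12: 0.04324 × 8 = 0.3459
R₀ = 1.8900 + 9.3416 + 5.4397 + 0.5478 + 2.5625 + 1.4780 + 0.3459 = 21.6055

21.605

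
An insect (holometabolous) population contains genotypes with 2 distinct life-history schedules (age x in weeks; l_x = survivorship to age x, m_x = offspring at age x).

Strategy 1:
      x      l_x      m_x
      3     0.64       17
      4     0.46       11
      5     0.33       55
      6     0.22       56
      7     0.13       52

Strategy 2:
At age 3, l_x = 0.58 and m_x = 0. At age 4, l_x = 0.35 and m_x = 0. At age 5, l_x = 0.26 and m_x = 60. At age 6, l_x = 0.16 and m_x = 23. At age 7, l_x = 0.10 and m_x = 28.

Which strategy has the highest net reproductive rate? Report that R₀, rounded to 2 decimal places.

53.17

Strategy 1: R₀ = 0.64×17 + 0.46×11 + 0.33×55 + 0.22×56 + 0.13×52 = 53.1700
Strategy 2: R₀ = 0.58×0 + 0.35×0 + 0.26×60 + 0.16×23 + 0.10×28 = 22.0800
Highest R₀: strategy 1 with 53.1700.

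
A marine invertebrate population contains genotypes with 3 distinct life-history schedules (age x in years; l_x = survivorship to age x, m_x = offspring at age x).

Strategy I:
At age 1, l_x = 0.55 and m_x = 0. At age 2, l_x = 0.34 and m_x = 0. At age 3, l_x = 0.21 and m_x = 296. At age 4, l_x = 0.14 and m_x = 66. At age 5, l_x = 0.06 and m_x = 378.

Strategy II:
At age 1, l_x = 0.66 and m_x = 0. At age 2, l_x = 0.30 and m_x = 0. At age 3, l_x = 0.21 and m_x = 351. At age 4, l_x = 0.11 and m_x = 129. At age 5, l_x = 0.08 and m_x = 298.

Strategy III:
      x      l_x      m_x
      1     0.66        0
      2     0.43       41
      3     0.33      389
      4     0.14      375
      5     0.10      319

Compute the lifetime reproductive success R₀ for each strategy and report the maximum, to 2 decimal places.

230.40

Strategy I: R₀ = 0.55×0 + 0.34×0 + 0.21×296 + 0.14×66 + 0.06×378 = 94.0800
Strategy II: R₀ = 0.66×0 + 0.30×0 + 0.21×351 + 0.11×129 + 0.08×298 = 111.7400
Strategy III: R₀ = 0.66×0 + 0.43×41 + 0.33×389 + 0.14×375 + 0.10×319 = 230.4000
Highest R₀: strategy III with 230.4000.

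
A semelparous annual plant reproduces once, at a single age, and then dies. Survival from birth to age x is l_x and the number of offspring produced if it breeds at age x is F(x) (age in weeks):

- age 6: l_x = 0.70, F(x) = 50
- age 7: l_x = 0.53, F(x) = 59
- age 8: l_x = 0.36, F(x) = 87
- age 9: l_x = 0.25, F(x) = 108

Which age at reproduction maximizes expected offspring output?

6

Expected offspring if breeding at age x = l_x × F(x):
  age 6: 0.70 × 50 = 35.000
  age 7: 0.53 × 59 = 31.270
  age 8: 0.36 × 87 = 31.320
  age 9: 0.25 × 108 = 27.000
Maximum at age 6 (35.000).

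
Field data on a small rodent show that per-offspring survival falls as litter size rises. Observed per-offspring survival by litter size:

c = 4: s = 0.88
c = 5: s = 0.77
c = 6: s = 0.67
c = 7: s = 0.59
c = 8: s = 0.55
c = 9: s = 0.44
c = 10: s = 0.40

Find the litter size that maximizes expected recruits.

8

Expected recruits = c × s(c):
  c=4: 4 × 0.88 = 3.520
  c=5: 5 × 0.77 = 3.850
  c=6: 6 × 0.67 = 4.020
  c=7: 7 × 0.59 = 4.130
  c=8: 8 × 0.55 = 4.400
  c=9: 9 × 0.44 = 3.960
  c=10: 10 × 0.40 = 4.000
Maximum at c = 8 (4.400 recruits).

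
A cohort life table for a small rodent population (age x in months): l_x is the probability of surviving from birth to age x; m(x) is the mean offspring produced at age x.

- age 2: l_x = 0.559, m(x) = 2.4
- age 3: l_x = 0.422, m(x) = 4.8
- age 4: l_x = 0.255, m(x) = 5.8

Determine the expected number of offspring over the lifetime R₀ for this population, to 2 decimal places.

R₀ = Σ l_x m(x):
  age 2: 0.559 × 2.4 = 1.3416
  age 3: 0.422 × 4.8 = 2.0256
  age 4: 0.255 × 5.8 = 1.4790
R₀ = 1.3416 + 2.0256 + 1.4790 = 4.8462

4.85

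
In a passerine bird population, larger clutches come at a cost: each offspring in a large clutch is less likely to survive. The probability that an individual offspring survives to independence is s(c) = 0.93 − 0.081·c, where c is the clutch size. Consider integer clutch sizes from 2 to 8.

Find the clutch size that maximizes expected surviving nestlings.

6

Expected surviving nestlings = c × s(c):
  c=2: 2 × 0.768 = 1.536
  c=3: 3 × 0.687 = 2.061
  c=4: 4 × 0.606 = 2.424
  c=5: 5 × 0.525 = 2.625
  c=6: 6 × 0.444 = 2.664
  c=7: 7 × 0.363 = 2.541
  c=8: 8 × 0.282 = 2.256
Maximum at c = 6 (2.664 surviving nestlings).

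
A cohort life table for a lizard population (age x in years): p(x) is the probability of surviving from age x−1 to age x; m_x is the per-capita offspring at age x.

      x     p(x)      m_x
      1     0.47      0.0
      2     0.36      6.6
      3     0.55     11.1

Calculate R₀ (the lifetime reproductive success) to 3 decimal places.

Survivorship from birth: l_x = p_1·p_2·…·p_x.
  l_1 = 0.47000
  l_2 = 0.16920
  l_3 = 0.09306
R₀ = Σ l_x m_x:
  age 1: 0.47000 × 0.0 = 0.0000
  age 2: 0.16920 × 6.6 = 1.1167
  age 3: 0.09306 × 11.1 = 1.0330
R₀ = 0.0000 + 1.1167 + 1.0330 = 2.1497

2.150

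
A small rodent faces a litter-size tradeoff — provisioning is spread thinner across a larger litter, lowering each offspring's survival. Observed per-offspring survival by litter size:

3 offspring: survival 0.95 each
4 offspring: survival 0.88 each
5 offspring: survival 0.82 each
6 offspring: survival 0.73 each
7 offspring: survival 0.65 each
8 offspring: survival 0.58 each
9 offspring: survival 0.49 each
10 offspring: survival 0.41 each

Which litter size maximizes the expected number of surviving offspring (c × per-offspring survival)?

Expected surviving offspring = c × s(c):
  c=3: 3 × 0.95 = 2.850
  c=4: 4 × 0.88 = 3.520
  c=5: 5 × 0.82 = 4.100
  c=6: 6 × 0.73 = 4.380
  c=7: 7 × 0.65 = 4.550
  c=8: 8 × 0.58 = 4.640
  c=9: 9 × 0.49 = 4.410
  c=10: 10 × 0.41 = 4.100
Maximum at c = 8 (4.640 surviving offspring).

8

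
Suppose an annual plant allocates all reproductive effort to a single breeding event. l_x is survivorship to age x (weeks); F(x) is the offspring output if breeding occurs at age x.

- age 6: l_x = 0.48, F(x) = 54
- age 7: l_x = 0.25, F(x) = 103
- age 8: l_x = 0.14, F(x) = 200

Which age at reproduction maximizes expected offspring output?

8

Expected offspring if breeding at age x = l_x × F(x):
  age 6: 0.48 × 54 = 25.920
  age 7: 0.25 × 103 = 25.750
  age 8: 0.14 × 200 = 28.000
Maximum at age 8 (28.000).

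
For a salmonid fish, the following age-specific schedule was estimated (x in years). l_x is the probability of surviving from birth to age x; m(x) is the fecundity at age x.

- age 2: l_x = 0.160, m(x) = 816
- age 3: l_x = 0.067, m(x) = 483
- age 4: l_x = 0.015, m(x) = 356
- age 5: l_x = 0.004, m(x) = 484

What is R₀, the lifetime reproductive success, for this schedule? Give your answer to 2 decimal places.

170.20

R₀ = Σ l_x m(x):
  age 2: 0.160 × 816 = 130.5600
  age 3: 0.067 × 483 = 32.3610
  age 4: 0.015 × 356 = 5.3400
  age 5: 0.004 × 484 = 1.9360
R₀ = 130.5600 + 32.3610 + 5.3400 + 1.9360 = 170.1970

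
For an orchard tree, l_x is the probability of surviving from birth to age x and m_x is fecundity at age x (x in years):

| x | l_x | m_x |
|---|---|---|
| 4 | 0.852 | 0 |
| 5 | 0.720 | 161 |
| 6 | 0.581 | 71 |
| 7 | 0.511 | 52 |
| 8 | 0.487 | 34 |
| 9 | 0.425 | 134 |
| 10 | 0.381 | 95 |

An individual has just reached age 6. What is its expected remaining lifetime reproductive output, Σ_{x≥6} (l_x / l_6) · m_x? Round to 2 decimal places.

305.55

l_6 = 0.581. Conditional survival from age 6 to x is l_x / l_6.
  x=6: (0.581/0.581) × 71 = 71.0000
  x=7: (0.511/0.581) × 52 = 45.7349
  x=8: (0.487/0.581) × 34 = 28.4991
  x=9: (0.425/0.581) × 134 = 98.0207
  x=10: (0.381/0.581) × 95 = 62.2978
Sum = 71.0000 + 45.7349 + 28.4991 + 98.0207 + 62.2978 = 305.5525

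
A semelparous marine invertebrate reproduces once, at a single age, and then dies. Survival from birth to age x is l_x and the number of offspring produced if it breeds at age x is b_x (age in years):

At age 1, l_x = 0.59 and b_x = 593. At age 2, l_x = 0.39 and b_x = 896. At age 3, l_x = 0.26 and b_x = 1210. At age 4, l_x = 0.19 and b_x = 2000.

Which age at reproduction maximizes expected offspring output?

4

Expected offspring if breeding at age x = l_x × b_x:
  age 1: 0.59 × 593 = 349.870
  age 2: 0.39 × 896 = 349.440
  age 3: 0.26 × 1210 = 314.600
  age 4: 0.19 × 2000 = 380.000
Maximum at age 4 (380.000).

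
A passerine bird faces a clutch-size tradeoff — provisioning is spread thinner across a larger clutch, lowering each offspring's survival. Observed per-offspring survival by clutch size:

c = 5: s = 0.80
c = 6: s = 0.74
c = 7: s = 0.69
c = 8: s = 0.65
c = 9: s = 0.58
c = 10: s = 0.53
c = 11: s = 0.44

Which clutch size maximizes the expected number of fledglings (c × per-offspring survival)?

10

Expected fledglings = c × s(c):
  c=5: 5 × 0.80 = 4.000
  c=6: 6 × 0.74 = 4.440
  c=7: 7 × 0.69 = 4.830
  c=8: 8 × 0.65 = 5.200
  c=9: 9 × 0.58 = 5.220
  c=10: 10 × 0.53 = 5.300
  c=11: 11 × 0.44 = 4.840
Maximum at c = 10 (5.300 fledglings).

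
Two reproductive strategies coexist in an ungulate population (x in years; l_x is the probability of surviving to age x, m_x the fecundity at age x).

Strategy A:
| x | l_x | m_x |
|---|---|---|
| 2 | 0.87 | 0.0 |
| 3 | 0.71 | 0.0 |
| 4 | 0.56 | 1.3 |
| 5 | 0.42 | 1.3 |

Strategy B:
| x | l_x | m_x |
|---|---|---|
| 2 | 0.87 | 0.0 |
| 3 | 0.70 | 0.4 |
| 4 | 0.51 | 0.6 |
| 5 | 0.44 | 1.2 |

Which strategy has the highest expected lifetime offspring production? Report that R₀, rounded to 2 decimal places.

Strategy A: R₀ = 0.87×0.0 + 0.71×0.0 + 0.56×1.3 + 0.42×1.3 = 1.2740
Strategy B: R₀ = 0.87×0.0 + 0.70×0.4 + 0.51×0.6 + 0.44×1.2 = 1.1140
Highest R₀: strategy A with 1.2740.

1.27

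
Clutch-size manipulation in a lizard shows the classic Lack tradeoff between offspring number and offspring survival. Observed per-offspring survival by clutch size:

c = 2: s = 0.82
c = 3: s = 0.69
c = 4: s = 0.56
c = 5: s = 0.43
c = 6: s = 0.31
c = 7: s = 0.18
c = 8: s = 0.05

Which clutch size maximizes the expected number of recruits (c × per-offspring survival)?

4

Expected recruits = c × s(c):
  c=2: 2 × 0.82 = 1.640
  c=3: 3 × 0.69 = 2.070
  c=4: 4 × 0.56 = 2.240
  c=5: 5 × 0.43 = 2.150
  c=6: 6 × 0.31 = 1.860
  c=7: 7 × 0.18 = 1.260
  c=8: 8 × 0.05 = 0.400
Maximum at c = 4 (2.240 recruits).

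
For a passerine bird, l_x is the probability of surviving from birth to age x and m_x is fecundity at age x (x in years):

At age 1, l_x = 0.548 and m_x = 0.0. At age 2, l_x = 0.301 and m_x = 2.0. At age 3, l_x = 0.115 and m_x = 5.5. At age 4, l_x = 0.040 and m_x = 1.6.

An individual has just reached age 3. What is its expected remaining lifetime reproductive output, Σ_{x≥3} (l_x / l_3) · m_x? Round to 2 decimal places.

6.06

l_3 = 0.115. Conditional survival from age 3 to x is l_x / l_3.
  x=3: (0.115/0.115) × 5.5 = 5.5000
  x=4: (0.040/0.115) × 1.6 = 0.5565
Sum = 5.5000 + 0.5565 = 6.0565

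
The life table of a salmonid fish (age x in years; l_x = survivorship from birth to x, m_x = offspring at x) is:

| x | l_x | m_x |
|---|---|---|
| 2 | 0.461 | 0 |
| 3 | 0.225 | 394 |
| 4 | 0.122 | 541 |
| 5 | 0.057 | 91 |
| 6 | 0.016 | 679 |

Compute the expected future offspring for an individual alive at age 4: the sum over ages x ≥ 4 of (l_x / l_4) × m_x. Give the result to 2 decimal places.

l_4 = 0.122. Conditional survival from age 4 to x is l_x / l_4.
  x=4: (0.122/0.122) × 541 = 541.0000
  x=5: (0.057/0.122) × 91 = 42.5164
  x=6: (0.016/0.122) × 679 = 89.0492
Sum = 541.0000 + 42.5164 + 89.0492 = 672.5656

672.57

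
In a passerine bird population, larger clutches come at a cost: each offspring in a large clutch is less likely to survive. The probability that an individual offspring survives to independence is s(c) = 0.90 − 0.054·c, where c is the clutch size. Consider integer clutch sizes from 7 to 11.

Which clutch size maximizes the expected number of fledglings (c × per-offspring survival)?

Expected fledglings = c × s(c):
  c=7: 7 × 0.522 = 3.654
  c=8: 8 × 0.468 = 3.744
  c=9: 9 × 0.414 = 3.726
  c=10: 10 × 0.360 = 3.600
  c=11: 11 × 0.306 = 3.366
Maximum at c = 8 (3.744 fledglings).

8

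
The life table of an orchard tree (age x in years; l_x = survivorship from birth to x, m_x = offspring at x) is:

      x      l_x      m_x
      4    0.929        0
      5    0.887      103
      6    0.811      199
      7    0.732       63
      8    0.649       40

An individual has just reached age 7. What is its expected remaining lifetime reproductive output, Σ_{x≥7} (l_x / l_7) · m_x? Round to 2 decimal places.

98.46

l_7 = 0.732. Conditional survival from age 7 to x is l_x / l_7.
  x=7: (0.732/0.732) × 63 = 63.0000
  x=8: (0.649/0.732) × 40 = 35.4645
Sum = 63.0000 + 35.4645 = 98.4645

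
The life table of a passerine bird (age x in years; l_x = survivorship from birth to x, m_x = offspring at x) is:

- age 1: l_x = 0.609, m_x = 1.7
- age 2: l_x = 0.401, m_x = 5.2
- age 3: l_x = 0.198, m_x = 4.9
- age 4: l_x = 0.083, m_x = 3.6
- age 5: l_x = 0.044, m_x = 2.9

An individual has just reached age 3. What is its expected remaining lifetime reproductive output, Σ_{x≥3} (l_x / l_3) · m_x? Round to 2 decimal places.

7.05

l_3 = 0.198. Conditional survival from age 3 to x is l_x / l_3.
  x=3: (0.198/0.198) × 4.9 = 4.9000
  x=4: (0.083/0.198) × 3.6 = 1.5091
  x=5: (0.044/0.198) × 2.9 = 0.6444
Sum = 4.9000 + 1.5091 + 0.6444 = 7.0535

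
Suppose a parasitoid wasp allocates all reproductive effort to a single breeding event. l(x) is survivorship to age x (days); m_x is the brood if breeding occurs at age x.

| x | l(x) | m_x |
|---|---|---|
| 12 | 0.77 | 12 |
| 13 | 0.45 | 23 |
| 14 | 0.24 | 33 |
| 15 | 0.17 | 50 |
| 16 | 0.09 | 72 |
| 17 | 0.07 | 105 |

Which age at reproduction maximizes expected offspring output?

13

Expected offspring if breeding at age x = l(x) × m_x:
  age 12: 0.77 × 12 = 9.240
  age 13: 0.45 × 23 = 10.350
  age 14: 0.24 × 33 = 7.920
  age 15: 0.17 × 50 = 8.500
  age 16: 0.09 × 72 = 6.480
  age 17: 0.07 × 105 = 7.350
Maximum at age 13 (10.350).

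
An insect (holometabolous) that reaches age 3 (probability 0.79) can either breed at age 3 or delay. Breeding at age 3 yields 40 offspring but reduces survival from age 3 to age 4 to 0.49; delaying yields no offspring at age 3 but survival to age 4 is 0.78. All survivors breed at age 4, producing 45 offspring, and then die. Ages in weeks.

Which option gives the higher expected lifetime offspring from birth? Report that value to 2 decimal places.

breed at age 3: R₀ = 0.79 × (40 + 0.49 × 45) = 0.79 × 62.0500 = 49.0195
delay to age 4: R₀ = 0.79 × (0.78 × 45) = 0.79 × 35.1000 = 27.7290
Higher: breed at age 3 (49.0195).

49.02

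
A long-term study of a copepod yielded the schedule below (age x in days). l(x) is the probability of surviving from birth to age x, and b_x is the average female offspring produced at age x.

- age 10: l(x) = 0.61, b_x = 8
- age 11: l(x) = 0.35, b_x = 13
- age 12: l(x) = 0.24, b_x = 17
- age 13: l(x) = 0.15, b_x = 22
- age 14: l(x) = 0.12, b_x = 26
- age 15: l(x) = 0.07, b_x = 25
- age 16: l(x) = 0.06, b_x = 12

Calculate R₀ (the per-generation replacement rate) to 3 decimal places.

22.400

R₀ = Σ l(x) b_x:
  age 10: 0.61 × 8 = 4.8800
  age 11: 0.35 × 13 = 4.5500
  age 12: 0.24 × 17 = 4.0800
  age 13: 0.15 × 22 = 3.3000
  age 14: 0.12 × 26 = 3.1200
  age 15: 0.07 × 25 = 1.7500
  age 16: 0.06 × 12 = 0.7200
R₀ = 4.8800 + 4.5500 + 4.0800 + 3.3000 + 3.1200 + 1.7500 + 0.7200 = 22.4000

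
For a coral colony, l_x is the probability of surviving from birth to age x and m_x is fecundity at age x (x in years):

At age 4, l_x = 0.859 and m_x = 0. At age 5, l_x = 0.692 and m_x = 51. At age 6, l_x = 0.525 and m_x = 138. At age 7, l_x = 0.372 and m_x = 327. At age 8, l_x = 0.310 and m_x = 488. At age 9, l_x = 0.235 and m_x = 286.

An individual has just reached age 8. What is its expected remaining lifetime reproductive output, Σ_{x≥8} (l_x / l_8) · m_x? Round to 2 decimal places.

l_8 = 0.310. Conditional survival from age 8 to x is l_x / l_8.
  x=8: (0.310/0.310) × 488 = 488.0000
  x=9: (0.235/0.310) × 286 = 216.8065
Sum = 488.0000 + 216.8065 = 704.8065

704.81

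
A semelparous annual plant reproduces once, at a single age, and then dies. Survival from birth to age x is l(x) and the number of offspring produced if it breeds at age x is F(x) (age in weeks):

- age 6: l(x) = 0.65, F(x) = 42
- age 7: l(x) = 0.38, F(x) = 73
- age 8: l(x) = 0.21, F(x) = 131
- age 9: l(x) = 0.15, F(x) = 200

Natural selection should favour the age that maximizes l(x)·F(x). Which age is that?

Expected offspring if breeding at age x = l(x) × F(x):
  age 6: 0.65 × 42 = 27.300
  age 7: 0.38 × 73 = 27.740
  age 8: 0.21 × 131 = 27.510
  age 9: 0.15 × 200 = 30.000
Maximum at age 9 (30.000).

9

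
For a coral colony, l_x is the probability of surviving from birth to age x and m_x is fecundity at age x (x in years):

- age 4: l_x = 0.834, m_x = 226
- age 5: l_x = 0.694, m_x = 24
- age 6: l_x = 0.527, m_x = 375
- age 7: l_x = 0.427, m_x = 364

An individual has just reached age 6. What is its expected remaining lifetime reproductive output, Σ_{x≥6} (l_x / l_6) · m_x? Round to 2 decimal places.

669.93

l_6 = 0.527. Conditional survival from age 6 to x is l_x / l_6.
  x=6: (0.527/0.527) × 375 = 375.0000
  x=7: (0.427/0.527) × 364 = 294.9298
Sum = 375.0000 + 294.9298 = 669.9298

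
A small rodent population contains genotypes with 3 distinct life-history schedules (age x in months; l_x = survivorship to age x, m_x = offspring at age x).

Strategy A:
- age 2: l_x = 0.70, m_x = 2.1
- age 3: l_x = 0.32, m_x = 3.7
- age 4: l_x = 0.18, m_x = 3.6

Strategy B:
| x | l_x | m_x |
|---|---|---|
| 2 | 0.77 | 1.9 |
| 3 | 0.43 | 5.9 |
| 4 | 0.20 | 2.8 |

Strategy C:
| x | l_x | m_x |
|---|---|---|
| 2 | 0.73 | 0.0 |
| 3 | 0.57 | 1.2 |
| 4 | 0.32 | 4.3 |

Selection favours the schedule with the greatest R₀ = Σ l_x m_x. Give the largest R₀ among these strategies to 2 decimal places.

Strategy A: R₀ = 0.70×2.1 + 0.32×3.7 + 0.18×3.6 = 3.3020
Strategy B: R₀ = 0.77×1.9 + 0.43×5.9 + 0.20×2.8 = 4.5600
Strategy C: R₀ = 0.73×0.0 + 0.57×1.2 + 0.32×4.3 = 2.0600
Highest R₀: strategy B with 4.5600.

4.56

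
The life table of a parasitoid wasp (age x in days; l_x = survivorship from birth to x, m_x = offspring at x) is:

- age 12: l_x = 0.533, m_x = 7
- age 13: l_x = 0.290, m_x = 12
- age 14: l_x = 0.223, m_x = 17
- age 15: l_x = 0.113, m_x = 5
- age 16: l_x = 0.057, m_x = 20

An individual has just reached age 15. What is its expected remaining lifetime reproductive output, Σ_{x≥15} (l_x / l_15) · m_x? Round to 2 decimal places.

l_15 = 0.113. Conditional survival from age 15 to x is l_x / l_15.
  x=15: (0.113/0.113) × 5 = 5.0000
  x=16: (0.057/0.113) × 20 = 10.0885
Sum = 5.0000 + 10.0885 = 15.0885

15.09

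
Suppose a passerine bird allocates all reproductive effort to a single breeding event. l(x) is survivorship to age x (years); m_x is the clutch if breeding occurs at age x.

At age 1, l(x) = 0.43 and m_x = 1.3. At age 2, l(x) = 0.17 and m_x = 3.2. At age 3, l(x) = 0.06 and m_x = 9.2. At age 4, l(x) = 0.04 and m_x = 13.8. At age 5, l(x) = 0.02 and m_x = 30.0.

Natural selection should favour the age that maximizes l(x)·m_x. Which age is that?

5

Expected offspring if breeding at age x = l(x) × m_x:
  age 1: 0.43 × 1.3 = 0.559
  age 2: 0.17 × 3.2 = 0.544
  age 3: 0.06 × 9.2 = 0.552
  age 4: 0.04 × 13.8 = 0.552
  age 5: 0.02 × 30.0 = 0.600
Maximum at age 5 (0.600).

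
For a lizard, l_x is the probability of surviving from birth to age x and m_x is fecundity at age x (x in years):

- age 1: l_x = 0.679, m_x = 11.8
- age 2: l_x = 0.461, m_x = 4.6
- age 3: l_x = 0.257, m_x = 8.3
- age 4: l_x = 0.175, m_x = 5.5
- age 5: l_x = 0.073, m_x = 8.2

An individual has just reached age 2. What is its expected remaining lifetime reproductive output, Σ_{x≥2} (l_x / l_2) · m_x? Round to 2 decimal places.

l_2 = 0.461. Conditional survival from age 2 to x is l_x / l_2.
  x=2: (0.461/0.461) × 4.6 = 4.6000
  x=3: (0.257/0.461) × 8.3 = 4.6271
  x=4: (0.175/0.461) × 5.5 = 2.0879
  x=5: (0.073/0.461) × 8.2 = 1.2985
Sum = 4.6000 + 4.6271 + 2.0879 + 1.2985 = 12.6134

12.61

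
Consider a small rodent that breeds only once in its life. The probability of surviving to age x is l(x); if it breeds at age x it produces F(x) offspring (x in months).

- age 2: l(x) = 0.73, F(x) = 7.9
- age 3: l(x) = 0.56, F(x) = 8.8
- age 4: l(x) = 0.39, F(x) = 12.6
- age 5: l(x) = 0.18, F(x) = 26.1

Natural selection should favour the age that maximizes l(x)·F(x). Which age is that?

2

Expected offspring if breeding at age x = l(x) × F(x):
  age 2: 0.73 × 7.9 = 5.767
  age 3: 0.56 × 8.8 = 4.928
  age 4: 0.39 × 12.6 = 4.914
  age 5: 0.18 × 26.1 = 4.698
Maximum at age 2 (5.767).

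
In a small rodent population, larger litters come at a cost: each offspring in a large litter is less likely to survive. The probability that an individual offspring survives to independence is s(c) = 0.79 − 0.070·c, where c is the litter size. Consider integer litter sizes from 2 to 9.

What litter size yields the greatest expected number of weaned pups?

Expected weaned pups = c × s(c):
  c=2: 2 × 0.650 = 1.300
  c=3: 3 × 0.580 = 1.740
  c=4: 4 × 0.510 = 2.040
  c=5: 5 × 0.440 = 2.200
  c=6: 6 × 0.370 = 2.220
  c=7: 7 × 0.300 = 2.100
  c=8: 8 × 0.230 = 1.840
  c=9: 9 × 0.160 = 1.440
Maximum at c = 6 (2.220 weaned pups).

6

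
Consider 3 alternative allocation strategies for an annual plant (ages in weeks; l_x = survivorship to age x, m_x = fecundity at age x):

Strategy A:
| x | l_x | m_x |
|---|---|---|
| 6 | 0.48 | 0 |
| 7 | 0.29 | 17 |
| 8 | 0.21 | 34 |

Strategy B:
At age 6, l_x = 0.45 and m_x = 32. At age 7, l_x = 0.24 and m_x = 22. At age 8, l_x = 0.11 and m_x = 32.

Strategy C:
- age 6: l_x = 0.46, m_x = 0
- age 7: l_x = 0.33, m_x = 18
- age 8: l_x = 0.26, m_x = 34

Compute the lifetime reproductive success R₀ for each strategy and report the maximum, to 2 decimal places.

Strategy A: R₀ = 0.48×0 + 0.29×17 + 0.21×34 = 12.0700
Strategy B: R₀ = 0.45×32 + 0.24×22 + 0.11×32 = 23.2000
Strategy C: R₀ = 0.46×0 + 0.33×18 + 0.26×34 = 14.7800
Highest R₀: strategy B with 23.2000.

23.20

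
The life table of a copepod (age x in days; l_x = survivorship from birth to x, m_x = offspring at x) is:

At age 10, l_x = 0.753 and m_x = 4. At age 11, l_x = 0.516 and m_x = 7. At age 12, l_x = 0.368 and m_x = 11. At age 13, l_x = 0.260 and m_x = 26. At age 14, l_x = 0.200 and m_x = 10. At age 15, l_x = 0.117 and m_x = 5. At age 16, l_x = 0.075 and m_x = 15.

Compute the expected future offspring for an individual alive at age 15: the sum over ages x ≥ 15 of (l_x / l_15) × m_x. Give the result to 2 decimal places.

14.62

l_15 = 0.117. Conditional survival from age 15 to x is l_x / l_15.
  x=15: (0.117/0.117) × 5 = 5.0000
  x=16: (0.075/0.117) × 15 = 9.6154
Sum = 5.0000 + 9.6154 = 14.6154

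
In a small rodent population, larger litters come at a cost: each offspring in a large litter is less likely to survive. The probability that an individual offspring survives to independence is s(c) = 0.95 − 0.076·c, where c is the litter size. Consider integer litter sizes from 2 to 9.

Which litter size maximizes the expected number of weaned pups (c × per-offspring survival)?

6

Expected weaned pups = c × s(c):
  c=2: 2 × 0.798 = 1.596
  c=3: 3 × 0.722 = 2.166
  c=4: 4 × 0.646 = 2.584
  c=5: 5 × 0.570 = 2.850
  c=6: 6 × 0.494 = 2.964
  c=7: 7 × 0.418 = 2.926
  c=8: 8 × 0.342 = 2.736
  c=9: 9 × 0.266 = 2.394
Maximum at c = 6 (2.964 weaned pups).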